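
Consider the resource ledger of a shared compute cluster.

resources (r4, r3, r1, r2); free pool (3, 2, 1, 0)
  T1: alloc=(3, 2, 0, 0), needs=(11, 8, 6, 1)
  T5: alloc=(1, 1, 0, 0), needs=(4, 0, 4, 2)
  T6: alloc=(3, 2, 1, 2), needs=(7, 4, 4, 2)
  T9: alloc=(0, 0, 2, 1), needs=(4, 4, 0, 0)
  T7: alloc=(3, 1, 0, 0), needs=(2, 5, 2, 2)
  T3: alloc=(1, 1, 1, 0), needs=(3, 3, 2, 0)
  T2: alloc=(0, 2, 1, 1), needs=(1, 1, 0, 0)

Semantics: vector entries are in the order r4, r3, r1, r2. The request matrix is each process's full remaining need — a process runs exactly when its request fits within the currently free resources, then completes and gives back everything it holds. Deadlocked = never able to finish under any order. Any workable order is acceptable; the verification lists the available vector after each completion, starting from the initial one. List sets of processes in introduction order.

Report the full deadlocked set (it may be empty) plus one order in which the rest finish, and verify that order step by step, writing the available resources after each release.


The deadlocked set is empty.
Key observation: starting with T2, each completion frees enough for the next — no one is permanently blocked.
A valid finishing order for the others: T2, T3, T9, T5, T7, T6, T1. Verifying each step:
  pool = (3, 2, 1, 0)
  run T2 (needs (1, 1, 0, 0), free (3, 2, 1, 0)); after release of (0, 2, 1, 1) the pool is (3, 4, 2, 1)
  run T3 (needs (3, 3, 2, 0), free (3, 4, 2, 1)); after release of (1, 1, 1, 0) the pool is (4, 5, 3, 1)
  run T9 (needs (4, 4, 0, 0), free (4, 5, 3, 1)); after release of (0, 0, 2, 1) the pool is (4, 5, 5, 2)
  run T5 (needs (4, 0, 4, 2), free (4, 5, 5, 2)); after release of (1, 1, 0, 0) the pool is (5, 6, 5, 2)
  run T7 (needs (2, 5, 2, 2), free (5, 6, 5, 2)); after release of (3, 1, 0, 0) the pool is (8, 7, 5, 2)
  run T6 (needs (7, 4, 4, 2), free (8, 7, 5, 2)); after release of (3, 2, 1, 2) the pool is (11, 9, 6, 4)
  run T1 (needs (11, 8, 6, 1), free (11, 9, 6, 4)); after release of (3, 2, 0, 0) the pool is (14, 11, 6, 4)


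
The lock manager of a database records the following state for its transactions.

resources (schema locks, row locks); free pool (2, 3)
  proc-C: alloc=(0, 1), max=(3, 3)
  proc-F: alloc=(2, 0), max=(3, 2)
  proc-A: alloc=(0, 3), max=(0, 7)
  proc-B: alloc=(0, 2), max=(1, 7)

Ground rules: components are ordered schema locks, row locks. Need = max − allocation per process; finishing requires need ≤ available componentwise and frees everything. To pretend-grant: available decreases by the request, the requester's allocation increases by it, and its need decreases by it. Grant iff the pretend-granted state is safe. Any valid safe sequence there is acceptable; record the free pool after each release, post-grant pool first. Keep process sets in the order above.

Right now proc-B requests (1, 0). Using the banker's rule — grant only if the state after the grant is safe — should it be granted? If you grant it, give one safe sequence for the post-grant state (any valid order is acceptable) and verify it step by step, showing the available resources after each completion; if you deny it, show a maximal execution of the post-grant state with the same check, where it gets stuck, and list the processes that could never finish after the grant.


GRANT: granting preserves safety; a valid post-grant sequence is proc-F, proc-C, proc-A, proc-B.
Key observation: even at the reduced pool (1, 3), proc-F fits immediately, so safety survives the grant.
Check on the post-grant state, step by step:
  pool = (1, 3)
  proc-F: need (1, 2) fits (1, 3); releases (2, 0), pool now (3, 3)
  proc-C: need (3, 2) fits (3, 3); releases (0, 1), pool now (3, 4)
  proc-A: need (0, 4) fits (3, 4); releases (0, 3), pool now (3, 7)
  proc-B: need (0, 5) fits (3, 7); releases (1, 2), pool now (4, 9)


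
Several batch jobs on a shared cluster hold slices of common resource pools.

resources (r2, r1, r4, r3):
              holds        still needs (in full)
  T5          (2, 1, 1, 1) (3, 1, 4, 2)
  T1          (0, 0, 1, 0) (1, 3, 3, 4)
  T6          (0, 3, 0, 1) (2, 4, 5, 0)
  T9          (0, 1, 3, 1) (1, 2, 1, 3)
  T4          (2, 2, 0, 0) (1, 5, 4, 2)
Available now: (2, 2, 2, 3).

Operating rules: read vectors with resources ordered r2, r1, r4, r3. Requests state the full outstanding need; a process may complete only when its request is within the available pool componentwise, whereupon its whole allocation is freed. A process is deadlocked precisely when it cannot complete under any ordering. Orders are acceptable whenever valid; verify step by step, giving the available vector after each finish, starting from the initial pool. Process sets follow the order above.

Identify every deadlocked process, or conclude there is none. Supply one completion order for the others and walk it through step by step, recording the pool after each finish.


Deadlocked set: T5, T6 and T4.
Key observation: after T9, T1 the pool peaks at (2, 3, 6, 4), and each blocked process is short somewhere: T5 on r2; T6 on r1; T4 on r1.
One completion order for the rest: T9, T1. Verifying each step:
  pool = (2, 2, 2, 3)
  run T9 (needs (1, 2, 1, 3), free (2, 2, 2, 3)); after release of (0, 1, 3, 1) the pool is (2, 3, 5, 4)
  run T1 (needs (1, 3, 3, 4), free (2, 3, 5, 4)); after release of (0, 0, 1, 0) the pool is (2, 3, 6, 4)
None of the blocked processes ever fits:
  blocked: T5 wants (3, 1, 4, 2), pool (2, 3, 6, 4) — not enough r2
  blocked: T6 wants (2, 4, 5, 0), pool (2, 3, 6, 4) — not enough r1
  blocked: T4 wants (1, 5, 4, 2), pool (2, 3, 6, 4) — not enough r1


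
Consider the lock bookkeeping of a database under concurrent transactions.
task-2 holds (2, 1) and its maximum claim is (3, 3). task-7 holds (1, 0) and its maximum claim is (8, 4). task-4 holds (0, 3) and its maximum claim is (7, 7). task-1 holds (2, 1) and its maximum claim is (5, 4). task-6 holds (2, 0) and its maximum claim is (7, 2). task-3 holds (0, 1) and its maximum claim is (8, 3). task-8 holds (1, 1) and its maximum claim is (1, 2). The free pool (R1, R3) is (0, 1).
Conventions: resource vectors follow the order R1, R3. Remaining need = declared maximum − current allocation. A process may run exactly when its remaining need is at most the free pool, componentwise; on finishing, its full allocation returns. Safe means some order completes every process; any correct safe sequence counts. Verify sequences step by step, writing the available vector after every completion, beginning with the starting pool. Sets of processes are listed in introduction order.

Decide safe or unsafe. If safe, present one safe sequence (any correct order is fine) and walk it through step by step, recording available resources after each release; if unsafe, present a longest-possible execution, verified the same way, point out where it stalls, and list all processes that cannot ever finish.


The state is SAFE; one workable sequence: task-8, task-2, task-1, task-6, task-4, task-7, task-3.
Key observation: task-8 is the earliest step where a requested resource binds exactly: need (0, 1), pool (0, 1) at its turn.
Verifying each step:
  pool = (0, 1)
  run task-8 (needs (0, 1), free (0, 1)); after release of (1, 1) the pool is (1, 2)
  run task-2 (needs (1, 2), free (1, 2)); after release of (2, 1) the pool is (3, 3)
  run task-1 (needs (3, 3), free (3, 3)); after release of (2, 1) the pool is (5, 4)
  run task-6 (needs (5, 2), free (5, 4)); after release of (2, 0) the pool is (7, 4)
  run task-4 (needs (7, 4), free (7, 4)); after release of (0, 3) the pool is (7, 7)
  run task-7 (needs (7, 4), free (7, 7)); after release of (1, 0) the pool is (8, 7)
  run task-3 (needs (8, 2), free (8, 7)); after release of (0, 1) the pool is (8, 8)


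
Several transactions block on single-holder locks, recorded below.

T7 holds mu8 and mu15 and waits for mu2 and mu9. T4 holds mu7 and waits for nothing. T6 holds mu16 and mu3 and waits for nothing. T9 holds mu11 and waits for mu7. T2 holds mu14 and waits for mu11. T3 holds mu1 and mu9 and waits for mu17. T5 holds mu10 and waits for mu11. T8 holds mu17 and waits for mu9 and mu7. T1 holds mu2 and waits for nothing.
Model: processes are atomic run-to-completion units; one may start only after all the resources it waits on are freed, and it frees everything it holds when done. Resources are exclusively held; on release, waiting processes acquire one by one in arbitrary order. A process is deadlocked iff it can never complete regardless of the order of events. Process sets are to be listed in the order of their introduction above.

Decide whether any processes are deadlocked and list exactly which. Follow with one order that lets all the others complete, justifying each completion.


The deadlocked set is T7, T3 and T8.
Key observation: nobody on the ring T3 -> T8 -> T3 can start until another member finishes, which never happens; T7 waits into the deadlock from upstream.
One completion order for the rest: T6, T4, T9, T2, T1, T5.
Walking it through:
  T6: no waits; runs immediately, freeing mu16 and mu3
  T4: no waits; runs immediately, freeing mu7
  run T9 (all its waits — mu7 — are resolved); releases mu11
  run T2 (all its waits — mu11 — are resolved); releases mu14
  T1: no waits; runs immediately, freeing mu2
  run T5 (all its waits — mu11 — are resolved); releases mu10


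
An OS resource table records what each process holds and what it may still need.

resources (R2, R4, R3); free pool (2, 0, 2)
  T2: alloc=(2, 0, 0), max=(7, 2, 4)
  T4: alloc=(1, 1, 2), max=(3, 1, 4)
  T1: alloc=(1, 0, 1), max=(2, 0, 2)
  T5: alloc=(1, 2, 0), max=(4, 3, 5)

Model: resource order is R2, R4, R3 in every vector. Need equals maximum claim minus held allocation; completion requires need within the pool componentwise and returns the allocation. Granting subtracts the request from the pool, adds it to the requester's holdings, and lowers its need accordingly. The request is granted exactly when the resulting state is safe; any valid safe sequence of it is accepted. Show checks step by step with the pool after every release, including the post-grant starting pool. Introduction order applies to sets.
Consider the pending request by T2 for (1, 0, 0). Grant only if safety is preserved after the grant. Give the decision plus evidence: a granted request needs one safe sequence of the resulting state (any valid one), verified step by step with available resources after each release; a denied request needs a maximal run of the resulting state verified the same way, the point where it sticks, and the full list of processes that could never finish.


GRANT — the state after the grant stays safe, e.g. via T1, T4, T5, T2.
Key observation: the transfer keeps a workable pool ((1, 0, 2)); T1 starts the safe sequence.
Verifying the post-grant state step by step:
  pool = (1, 0, 2)
  run T1 (needs (1, 0, 1), free (1, 0, 2)); after release of (1, 0, 1) the pool is (2, 0, 3)
  run T4 (needs (2, 0, 2), free (2, 0, 3)); after release of (1, 1, 2) the pool is (3, 1, 5)
  run T5 (needs (3, 1, 5), free (3, 1, 5)); after release of (1, 2, 0) the pool is (4, 3, 5)
  run T2 (needs (4, 2, 4), free (4, 3, 5)); after release of (3, 0, 0) the pool is (7, 3, 5)


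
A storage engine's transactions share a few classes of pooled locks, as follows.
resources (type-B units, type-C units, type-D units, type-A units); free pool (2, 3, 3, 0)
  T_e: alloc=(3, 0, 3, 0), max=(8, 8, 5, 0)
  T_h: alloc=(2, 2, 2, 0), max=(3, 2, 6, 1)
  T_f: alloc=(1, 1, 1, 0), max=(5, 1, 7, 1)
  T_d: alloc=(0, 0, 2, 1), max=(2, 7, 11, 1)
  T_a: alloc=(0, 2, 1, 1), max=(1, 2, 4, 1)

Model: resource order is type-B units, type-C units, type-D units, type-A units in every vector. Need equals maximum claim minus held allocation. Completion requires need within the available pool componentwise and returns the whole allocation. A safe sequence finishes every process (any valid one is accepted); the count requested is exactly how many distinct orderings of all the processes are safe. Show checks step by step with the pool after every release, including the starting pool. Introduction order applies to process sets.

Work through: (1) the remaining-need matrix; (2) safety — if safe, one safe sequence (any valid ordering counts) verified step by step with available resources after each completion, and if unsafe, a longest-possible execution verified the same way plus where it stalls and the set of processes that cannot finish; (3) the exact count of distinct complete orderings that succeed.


(1) Outstanding need per process (order type-B units, type-C units, type-D units, type-A units):
  T_e: (5, 8, 2, 0)
  T_h: (1, 0, 4, 1)
  T_f: (4, 0, 6, 1)
  T_d: (2, 7, 9, 0)
  T_a: (1, 0, 3, 0)
(2) SAFE, for example via the order T_a, T_h, T_f, T_e, T_d.
Key observation: the first exact fit in this order is T_a — it needs (1, 0, 3, 0) with (2, 3, 3, 0) free, meeting a requested resource to the last unit.
Step-by-step check:
  pool = (2, 3, 3, 0)
  T_a: need (1, 0, 3, 0) fits (2, 3, 3, 0); releases (0, 2, 1, 1), pool now (2, 5, 4, 1)
  T_h: need (1, 0, 4, 1) fits (2, 5, 4, 1); releases (2, 2, 2, 0), pool now (4, 7, 6, 1)
  T_f: need (4, 0, 6, 1) fits (4, 7, 6, 1); releases (1, 1, 1, 0), pool now (5, 8, 7, 1)
  T_e: need (5, 8, 2, 0) fits (5, 8, 7, 1); releases (3, 0, 3, 0), pool now (8, 8, 10, 1)
  T_d: need (2, 7, 9, 0) fits (8, 8, 10, 1); releases (0, 0, 2, 1), pool now (8, 8, 12, 2)
(3) Precisely 1 of the possible complete orderings is a safe sequence.


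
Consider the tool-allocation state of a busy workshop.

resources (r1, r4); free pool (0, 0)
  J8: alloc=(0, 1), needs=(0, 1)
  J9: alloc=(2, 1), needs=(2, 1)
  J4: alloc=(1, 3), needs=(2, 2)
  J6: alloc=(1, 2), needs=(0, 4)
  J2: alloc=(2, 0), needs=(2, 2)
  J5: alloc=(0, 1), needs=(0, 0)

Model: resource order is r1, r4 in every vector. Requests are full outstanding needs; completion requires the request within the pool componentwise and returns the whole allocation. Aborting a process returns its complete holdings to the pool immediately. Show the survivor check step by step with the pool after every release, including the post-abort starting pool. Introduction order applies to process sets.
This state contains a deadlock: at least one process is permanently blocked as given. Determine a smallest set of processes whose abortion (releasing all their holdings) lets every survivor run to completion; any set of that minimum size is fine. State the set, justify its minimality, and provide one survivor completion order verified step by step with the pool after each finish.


Minimum abort set: J4.
Key observation: aborting J4 returns (1, 3), and J6 — hopeless before — runs at step 2 with the returned capacity in the pool.
No smaller set exists: with zero aborts the deadlock remains.
Survivors finish in the order: J5, J6, J2, J8, J9. Verifying each step (pool after the aborts first):
  pool = (1, 3)
  J5: need (0, 0) fits (1, 3); releases (0, 1), pool now (1, 4)
  J6: need (0, 4) fits (1, 4); releases (1, 2), pool now (2, 6)
  J2: need (2, 2) fits (2, 6); releases (2, 0), pool now (4, 6)
  J8: need (0, 1) fits (4, 6); releases (0, 1), pool now (4, 7)
  J9: need (2, 1) fits (4, 7); releases (2, 1), pool now (6, 8)


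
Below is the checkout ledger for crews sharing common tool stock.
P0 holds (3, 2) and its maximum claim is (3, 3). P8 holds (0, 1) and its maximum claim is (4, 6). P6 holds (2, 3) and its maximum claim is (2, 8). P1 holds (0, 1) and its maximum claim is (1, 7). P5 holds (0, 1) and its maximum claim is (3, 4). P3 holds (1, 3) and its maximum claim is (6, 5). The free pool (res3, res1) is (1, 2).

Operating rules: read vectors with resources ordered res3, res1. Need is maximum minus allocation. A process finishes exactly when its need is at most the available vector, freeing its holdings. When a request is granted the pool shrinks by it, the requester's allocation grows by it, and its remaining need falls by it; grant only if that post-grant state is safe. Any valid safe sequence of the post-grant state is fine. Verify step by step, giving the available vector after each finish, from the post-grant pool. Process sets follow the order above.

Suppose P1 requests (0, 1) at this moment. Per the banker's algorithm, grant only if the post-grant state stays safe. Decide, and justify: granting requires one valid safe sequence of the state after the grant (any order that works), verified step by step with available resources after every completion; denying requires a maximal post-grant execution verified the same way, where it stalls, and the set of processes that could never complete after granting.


DENY — the pretend-granted state is unsafe.
Key observation: after P0, P5 the pool peaks at (4, 4), and each blocked process is short somewhere: P8 on res1; P6 on res1; P1 on res1; P3 on res3.
After a pretend grant, a maximal execution: P0, P5 — then nothing else fits. Walking it through:
  pool = (1, 1)
  P0 needs (0, 1) <= (1, 1) -> finishes; pool += (3, 2) = (4, 3)
  P5 needs (3, 3) <= (4, 3) -> finishes; pool += (0, 1) = (4, 4)
  blocked: P8 wants (4, 5), pool (4, 4) — not enough res1
  blocked: P6 wants (0, 5), pool (4, 4) — not enough res1
  blocked: P1 wants (1, 5), pool (4, 4) — not enough res1
  blocked: P3 wants (5, 2), pool (4, 4) — not enough res3
Had the request been granted, P8, P6, P1 and P3 could never finish.


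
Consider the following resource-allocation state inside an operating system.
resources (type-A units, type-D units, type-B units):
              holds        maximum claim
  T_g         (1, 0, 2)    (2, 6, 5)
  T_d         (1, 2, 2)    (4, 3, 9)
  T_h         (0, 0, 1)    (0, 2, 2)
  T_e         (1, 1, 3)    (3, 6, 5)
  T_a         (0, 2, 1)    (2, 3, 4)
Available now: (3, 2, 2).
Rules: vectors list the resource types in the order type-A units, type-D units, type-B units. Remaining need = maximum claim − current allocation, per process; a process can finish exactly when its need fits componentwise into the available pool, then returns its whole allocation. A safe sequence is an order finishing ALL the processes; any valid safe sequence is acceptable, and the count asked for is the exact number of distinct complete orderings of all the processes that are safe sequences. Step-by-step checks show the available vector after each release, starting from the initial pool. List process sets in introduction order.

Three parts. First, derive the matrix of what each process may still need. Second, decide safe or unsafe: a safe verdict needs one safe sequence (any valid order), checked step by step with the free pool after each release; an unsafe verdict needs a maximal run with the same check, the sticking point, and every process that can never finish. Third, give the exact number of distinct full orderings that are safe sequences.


(1) Outstanding need per process (order type-A units, type-D units, type-B units):
  T_g: (1, 6, 3)
  T_d: (3, 1, 7)
  T_h: (0, 2, 1)
  T_e: (2, 5, 2)
  T_a: (2, 1, 3)
(2) UNSAFE — no complete ordering exists.
Key observation: after T_h, T_a the pool peaks at (3, 4, 4), and each blocked process is short somewhere: T_g on type-D units; T_d on type-B units; T_e on type-D units.
The run T_h, T_a cannot be extended any further. Verifying each step:
  pool = (3, 2, 2)
  T_h needs (0, 2, 1) <= (3, 2, 2) -> finishes; pool += (0, 0, 1) = (3, 2, 3)
  T_a needs (2, 1, 3) <= (3, 2, 3) -> finishes; pool += (0, 2, 1) = (3, 4, 4)
  T_g still needs (1, 6, 3) but only (3, 4, 4) is free — short on type-D units
  T_d still needs (3, 1, 7) but only (3, 4, 4) is free — short on type-B units
  T_e still needs (2, 5, 2) but only (3, 4, 4) is free — short on type-D units
Processes that can never finish: T_g, T_d and T_e.
(3) Exactly 0 of the possible complete orderings are safe sequences.


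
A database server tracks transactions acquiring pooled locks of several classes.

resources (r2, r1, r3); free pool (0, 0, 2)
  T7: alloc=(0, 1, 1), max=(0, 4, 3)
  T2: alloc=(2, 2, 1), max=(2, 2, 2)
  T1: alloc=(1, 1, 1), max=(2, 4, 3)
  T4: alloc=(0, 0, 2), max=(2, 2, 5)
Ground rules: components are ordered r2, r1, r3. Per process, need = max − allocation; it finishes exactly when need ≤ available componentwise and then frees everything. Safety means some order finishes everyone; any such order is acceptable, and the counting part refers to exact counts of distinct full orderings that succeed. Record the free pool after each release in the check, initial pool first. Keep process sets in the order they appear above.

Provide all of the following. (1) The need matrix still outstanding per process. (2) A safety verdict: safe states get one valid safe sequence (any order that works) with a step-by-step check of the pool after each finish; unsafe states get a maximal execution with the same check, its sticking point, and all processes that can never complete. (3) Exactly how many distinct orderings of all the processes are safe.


(1) Need matrix, components ordered r2, r1, r3:
  T7: (0, 3, 2)
  T2: (0, 0, 1)
  T1: (1, 3, 2)
  T4: (2, 2, 3)
(2) UNSAFE — no complete ordering exists.
Key observation: no order helps: past T2, T4, the free pool tops out at (2, 2, 5), below what each blocked process needs in r1.
The run T2, T4 cannot be extended any further. Step-by-step check:
  pool = (0, 0, 2)
  T2: need (0, 0, 1) fits (0, 0, 2); releases (2, 2, 1), pool now (2, 2, 3)
  T4: need (2, 2, 3) fits (2, 2, 3); releases (0, 0, 2), pool now (2, 2, 5)
  T7 still needs (0, 3, 2) but only (2, 2, 5) is free — short on r1
  T1 still needs (1, 3, 2) but only (2, 2, 5) is free — short on r1
Processes that can never finish: T7 and T1.
(3) Precisely 0 of the possible complete orderings are safe sequences.


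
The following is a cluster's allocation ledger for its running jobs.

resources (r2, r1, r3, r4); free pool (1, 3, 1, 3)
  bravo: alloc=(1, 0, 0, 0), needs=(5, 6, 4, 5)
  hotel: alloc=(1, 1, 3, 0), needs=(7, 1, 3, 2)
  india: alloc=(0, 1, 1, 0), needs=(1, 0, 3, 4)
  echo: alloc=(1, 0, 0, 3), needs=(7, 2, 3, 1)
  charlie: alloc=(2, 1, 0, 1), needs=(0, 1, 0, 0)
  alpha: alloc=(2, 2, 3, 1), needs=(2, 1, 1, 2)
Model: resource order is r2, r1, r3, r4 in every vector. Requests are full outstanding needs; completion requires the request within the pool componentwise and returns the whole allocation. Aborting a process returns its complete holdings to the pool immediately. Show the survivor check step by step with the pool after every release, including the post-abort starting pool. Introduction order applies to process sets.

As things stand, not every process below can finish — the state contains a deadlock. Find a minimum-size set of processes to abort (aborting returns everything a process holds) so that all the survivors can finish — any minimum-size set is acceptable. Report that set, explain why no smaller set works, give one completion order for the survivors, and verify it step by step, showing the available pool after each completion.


Abort hotel.
Key observation: echo could never have finished before the abort; with (1, 1, 3, 0) returned by hotel, it fits at step 5.
No smaller set exists: with zero aborts the deadlock remains.
The survivors complete as alpha, charlie, india, bravo, echo. Walking it through (starting from the post-abort pool):
  pool = (2, 4, 4, 3)
  alpha: need (2, 1, 1, 2) fits (2, 4, 4, 3); releases (2, 2, 3, 1), pool now (4, 6, 7, 4)
  charlie: need (0, 1, 0, 0) fits (4, 6, 7, 4); releases (2, 1, 0, 1), pool now (6, 7, 7, 5)
  india: need (1, 0, 3, 4) fits (6, 7, 7, 5); releases (0, 1, 1, 0), pool now (6, 8, 8, 5)
  bravo: need (5, 6, 4, 5) fits (6, 8, 8, 5); releases (1, 0, 0, 0), pool now (7, 8, 8, 5)
  echo: need (7, 2, 3, 1) fits (7, 8, 8, 5); releases (1, 0, 0, 3), pool now (8, 8, 8, 8)


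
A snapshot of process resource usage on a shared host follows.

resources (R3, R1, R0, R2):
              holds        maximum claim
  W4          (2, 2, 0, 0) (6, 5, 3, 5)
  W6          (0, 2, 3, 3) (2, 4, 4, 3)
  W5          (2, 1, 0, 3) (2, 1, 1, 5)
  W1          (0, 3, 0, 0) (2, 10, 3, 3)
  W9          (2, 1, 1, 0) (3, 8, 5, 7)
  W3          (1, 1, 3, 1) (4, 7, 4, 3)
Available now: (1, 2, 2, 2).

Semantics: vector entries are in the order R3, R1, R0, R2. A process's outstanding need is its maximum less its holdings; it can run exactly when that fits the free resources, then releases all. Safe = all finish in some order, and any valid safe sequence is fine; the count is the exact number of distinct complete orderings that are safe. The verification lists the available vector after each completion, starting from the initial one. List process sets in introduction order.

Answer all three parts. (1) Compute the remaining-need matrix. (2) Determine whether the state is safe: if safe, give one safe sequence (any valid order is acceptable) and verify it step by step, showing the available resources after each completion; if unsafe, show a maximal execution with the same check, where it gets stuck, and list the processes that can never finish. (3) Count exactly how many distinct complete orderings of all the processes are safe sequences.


(1) Outstanding need per process (order R3, R1, R0, R2):
  W4: (4, 3, 3, 5)
  W6: (2, 2, 1, 0)
  W5: (0, 0, 1, 2)
  W1: (2, 7, 3, 3)
  W9: (1, 7, 4, 7)
  W3: (3, 6, 1, 2)
(2) UNSAFE.
Key observation: after W5, W6 the pool peaks at (3, 5, 5, 8), and each blocked process is short somewhere: W4 on R3; W1 on R1; W9 on R1; W3 on R1.
A maximal execution: W5, W6 — then nothing else fits. Walking it through:
  pool = (1, 2, 2, 2)
  W5 needs (0, 0, 1, 2) <= (1, 2, 2, 2) -> finishes; pool += (2, 1, 0, 3) = (3, 3, 2, 5)
  W6 needs (2, 2, 1, 0) <= (3, 3, 2, 5) -> finishes; pool += (0, 2, 3, 3) = (3, 5, 5, 8)
  W4 cannot run: need (4, 3, 3, 5) vs free (3, 5, 5, 8) (insufficient R3)
  W1 cannot run: need (2, 7, 3, 3) vs free (3, 5, 5, 8) (insufficient R1)
  W9 cannot run: need (1, 7, 4, 7) vs free (3, 5, 5, 8) (insufficient R1)
  W3 cannot run: need (3, 6, 1, 2) vs free (3, 5, 5, 8) (insufficient R1)
Processes that can never finish: W4, W1, W9 and W3.
(3) The exact count: 0 of the possible complete orderings are safe sequences.


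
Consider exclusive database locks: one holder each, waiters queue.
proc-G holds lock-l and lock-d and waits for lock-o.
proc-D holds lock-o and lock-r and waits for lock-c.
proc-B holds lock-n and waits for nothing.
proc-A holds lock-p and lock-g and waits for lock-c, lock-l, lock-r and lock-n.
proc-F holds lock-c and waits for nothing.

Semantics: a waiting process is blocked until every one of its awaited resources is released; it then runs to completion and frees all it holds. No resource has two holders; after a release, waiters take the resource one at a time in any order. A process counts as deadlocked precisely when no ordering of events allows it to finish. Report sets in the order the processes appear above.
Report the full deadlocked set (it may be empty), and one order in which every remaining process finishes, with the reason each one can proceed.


Nothing here is deadlocked.
Key observation: although several processes wait, no cycle exists — each chain bottoms out at a free runner.
One completion order for the rest: proc-F, proc-D, proc-B, proc-G, proc-A.
Walking it through:
  proc-F: no waits; runs immediately, freeing lock-c
  proc-D: everything it awaited (lock-c) is free; runs, freeing lock-o and lock-r
  proc-B: no waits; runs immediately, freeing lock-n
  proc-G: everything it awaited (lock-o) is free; runs, freeing lock-l and lock-d
  proc-A: everything it awaited (lock-c, lock-l, lock-r and lock-n) is free; runs, freeing lock-p and lock-g


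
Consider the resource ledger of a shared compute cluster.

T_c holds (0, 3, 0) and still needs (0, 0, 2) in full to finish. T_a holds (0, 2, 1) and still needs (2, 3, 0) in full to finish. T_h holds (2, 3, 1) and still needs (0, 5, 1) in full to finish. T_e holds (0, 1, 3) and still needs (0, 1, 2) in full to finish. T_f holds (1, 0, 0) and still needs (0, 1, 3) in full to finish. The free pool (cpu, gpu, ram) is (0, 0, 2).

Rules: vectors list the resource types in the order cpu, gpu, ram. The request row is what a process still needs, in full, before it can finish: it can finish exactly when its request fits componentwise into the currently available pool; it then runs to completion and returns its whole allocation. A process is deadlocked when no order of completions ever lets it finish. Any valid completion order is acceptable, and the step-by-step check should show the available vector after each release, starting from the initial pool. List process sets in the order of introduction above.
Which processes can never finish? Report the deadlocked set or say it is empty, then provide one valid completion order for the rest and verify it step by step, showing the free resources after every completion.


Deadlocked: T_a and T_h.
Key observation: after T_c, T_e, T_f the pool peaks at (1, 4, 5), and each blocked process is short somewhere: T_a on cpu; T_h on gpu.
The rest can finish in the order T_c, T_e, T_f. Verifying each step:
  pool = (0, 0, 2)
  T_c needs (0, 0, 2) <= (0, 0, 2) -> finishes; pool += (0, 3, 0) = (0, 3, 2)
  T_e needs (0, 1, 2) <= (0, 3, 2) -> finishes; pool += (0, 1, 3) = (0, 4, 5)
  T_f needs (0, 1, 3) <= (0, 4, 5) -> finishes; pool += (1, 0, 0) = (1, 4, 5)
The stuck group stays short no matter what:
  T_a cannot run: need (2, 3, 0) vs free (1, 4, 5) (insufficient cpu)
  T_h cannot run: need (0, 5, 1) vs free (1, 4, 5) (insufficient gpu)


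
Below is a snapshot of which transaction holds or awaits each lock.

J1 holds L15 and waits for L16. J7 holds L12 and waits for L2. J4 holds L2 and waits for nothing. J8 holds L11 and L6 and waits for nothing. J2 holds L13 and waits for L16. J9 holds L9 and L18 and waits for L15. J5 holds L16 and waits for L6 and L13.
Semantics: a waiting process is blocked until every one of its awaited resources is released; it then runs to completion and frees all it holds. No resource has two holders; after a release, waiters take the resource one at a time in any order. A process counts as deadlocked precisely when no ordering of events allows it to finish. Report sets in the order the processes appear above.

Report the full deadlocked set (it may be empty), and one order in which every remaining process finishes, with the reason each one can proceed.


Deadlocked set: J1, J2, J9 and J5.
Key observation: the loop J5 -> J2 -> J5 blocks itself forever; J1 and J9 wait into the deadlock from upstream.
The rest can finish in the order J4, J7, J8.
Verifying each step:
  J4: no waits; runs immediately, freeing L2
  J7 waits on L2 — all released -> runs and releases L12
  J8: no waits; runs immediately, freeing L11 and L6


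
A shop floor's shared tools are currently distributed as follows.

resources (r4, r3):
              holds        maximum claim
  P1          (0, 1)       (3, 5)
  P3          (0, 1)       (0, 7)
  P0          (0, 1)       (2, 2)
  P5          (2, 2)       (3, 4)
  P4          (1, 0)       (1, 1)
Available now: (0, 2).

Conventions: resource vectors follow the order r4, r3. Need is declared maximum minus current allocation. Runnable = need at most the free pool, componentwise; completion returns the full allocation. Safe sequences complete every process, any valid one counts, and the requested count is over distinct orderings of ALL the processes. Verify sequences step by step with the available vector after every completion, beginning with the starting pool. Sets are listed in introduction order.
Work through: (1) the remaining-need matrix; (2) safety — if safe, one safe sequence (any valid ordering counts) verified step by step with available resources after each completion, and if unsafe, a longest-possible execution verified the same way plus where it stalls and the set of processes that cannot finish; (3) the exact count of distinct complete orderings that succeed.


(1) Need matrix, components ordered r4, r3:
  P1: (3, 4)
  P3: (0, 6)
  P0: (2, 1)
  P5: (1, 2)
  P4: (0, 1)
(2) SAFE. One safe sequence: P4, P5, P1, P0, P3.
Key observation: the first exact fit in this order is P5 — it needs (1, 2) with (1, 2) free, meeting a requested resource to the last unit.
Step-by-step check:
  pool = (0, 2)
  run P4 (needs (0, 1), free (0, 2)); after release of (1, 0) the pool is (1, 2)
  run P5 (needs (1, 2), free (1, 2)); after release of (2, 2) the pool is (3, 4)
  run P1 (needs (3, 4), free (3, 4)); after release of (0, 1) the pool is (3, 5)
  run P0 (needs (2, 1), free (3, 5)); after release of (0, 1) the pool is (3, 6)
  run P3 (needs (0, 6), free (3, 6)); after release of (0, 1) the pool is (3, 7)
(3) Exactly 2 of the possible complete orderings are safe sequences.


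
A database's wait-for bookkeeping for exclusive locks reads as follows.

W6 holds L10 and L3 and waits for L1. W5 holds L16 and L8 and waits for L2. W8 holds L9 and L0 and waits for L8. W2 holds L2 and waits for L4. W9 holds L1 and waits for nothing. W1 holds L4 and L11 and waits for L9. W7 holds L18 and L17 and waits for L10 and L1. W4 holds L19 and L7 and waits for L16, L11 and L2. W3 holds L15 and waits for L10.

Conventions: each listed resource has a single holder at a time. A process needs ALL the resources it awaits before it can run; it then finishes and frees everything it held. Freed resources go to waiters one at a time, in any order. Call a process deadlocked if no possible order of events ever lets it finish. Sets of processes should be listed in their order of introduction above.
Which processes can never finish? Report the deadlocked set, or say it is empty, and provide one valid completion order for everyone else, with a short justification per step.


Deadlocked set: W5, W8, W2, W1 and W4.
Key observation: along W5 -> W2 -> W1 -> W8 -> W5, each member waits on what the next one holds — a deadlock; W4 waits into the deadlock from upstream.
A valid finishing order for the others: W9, W6, W3, W7.
Walking it through:
  W9: no waits; runs immediately, freeing L1
  W6 waits on L1 — all released -> runs and releases L10 and L3
  W3 waits on L10 — all released -> runs and releases L15
  W7 waits on L10 and L1 — all released -> runs and releases L18 and L17


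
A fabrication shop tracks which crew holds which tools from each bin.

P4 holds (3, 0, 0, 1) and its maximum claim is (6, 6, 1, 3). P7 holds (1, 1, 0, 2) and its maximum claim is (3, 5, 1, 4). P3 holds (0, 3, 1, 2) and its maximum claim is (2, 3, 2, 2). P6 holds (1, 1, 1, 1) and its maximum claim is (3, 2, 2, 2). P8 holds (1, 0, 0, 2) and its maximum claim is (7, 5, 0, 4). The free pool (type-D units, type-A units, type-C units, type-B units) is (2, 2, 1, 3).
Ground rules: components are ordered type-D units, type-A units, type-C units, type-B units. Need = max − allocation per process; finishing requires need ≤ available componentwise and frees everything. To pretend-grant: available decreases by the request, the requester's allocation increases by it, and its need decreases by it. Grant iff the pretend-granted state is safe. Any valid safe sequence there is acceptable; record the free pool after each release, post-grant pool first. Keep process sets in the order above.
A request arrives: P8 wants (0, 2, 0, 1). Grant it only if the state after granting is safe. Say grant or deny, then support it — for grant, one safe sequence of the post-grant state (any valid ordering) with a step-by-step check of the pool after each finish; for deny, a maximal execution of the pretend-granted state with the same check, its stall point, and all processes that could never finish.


DENY. Granting would leave the state unsafe.
Key observation: after P3, P6, P7 the pool peaks at (4, 5, 3, 7), and each blocked process is short somewhere: P4 on type-A units; P8 on type-D units.
Pretend the grant happened; the run P3, P6, P7 goes as far as possible. Step-by-step check:
  pool = (2, 0, 1, 2)
  P3: need (2, 0, 1, 0) fits (2, 0, 1, 2); releases (0, 3, 1, 2), pool now (2, 3, 2, 4)
  P6: need (2, 1, 1, 1) fits (2, 3, 2, 4); releases (1, 1, 1, 1), pool now (3, 4, 3, 5)
  P7: need (2, 4, 1, 2) fits (3, 4, 3, 5); releases (1, 1, 0, 2), pool now (4, 5, 3, 7)
  blocked: P4 wants (3, 6, 1, 2), pool (4, 5, 3, 7) — not enough type-A units
  blocked: P8 wants (6, 3, 0, 1), pool (4, 5, 3, 7) — not enough type-D units
Had the request been granted, P4 and P8 could never finish.


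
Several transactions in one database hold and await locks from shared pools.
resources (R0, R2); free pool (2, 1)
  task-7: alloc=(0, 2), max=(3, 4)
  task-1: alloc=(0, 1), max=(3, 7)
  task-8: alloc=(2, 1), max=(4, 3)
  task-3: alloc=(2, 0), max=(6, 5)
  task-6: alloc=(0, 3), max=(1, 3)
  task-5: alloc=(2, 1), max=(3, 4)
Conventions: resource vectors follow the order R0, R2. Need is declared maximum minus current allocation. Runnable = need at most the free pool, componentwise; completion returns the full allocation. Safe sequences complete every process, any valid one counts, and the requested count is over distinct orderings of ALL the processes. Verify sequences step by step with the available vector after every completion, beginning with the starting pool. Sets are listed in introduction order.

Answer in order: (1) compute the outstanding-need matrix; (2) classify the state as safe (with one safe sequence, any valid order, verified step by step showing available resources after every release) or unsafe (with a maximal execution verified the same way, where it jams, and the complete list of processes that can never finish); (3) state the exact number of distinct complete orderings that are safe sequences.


(1) Need matrix, components ordered R0, R2:
  task-7: (3, 2)
  task-1: (3, 6)
  task-8: (2, 2)
  task-3: (4, 5)
  task-6: (1, 0)
  task-5: (1, 3)
(2) The state is SAFE; one workable sequence: task-6, task-5, task-8, task-1, task-3, task-7.
Key observation: reading the order forward, task-1 is the first process whose need (3, 6) meets the free pool (6, 6) exactly on a resource it requests.
Walking it through:
  pool = (2, 1)
  task-6 needs (1, 0) <= (2, 1) -> finishes; pool += (0, 3) = (2, 4)
  task-5 needs (1, 3) <= (2, 4) -> finishes; pool += (2, 1) = (4, 5)
  task-8 needs (2, 2) <= (4, 5) -> finishes; pool += (2, 1) = (6, 6)
  task-1 needs (3, 6) <= (6, 6) -> finishes; pool += (0, 1) = (6, 7)
  task-3 needs (4, 5) <= (6, 7) -> finishes; pool += (2, 0) = (8, 7)
  task-7 needs (3, 2) <= (8, 7) -> finishes; pool += (0, 2) = (8, 9)
(3) Exactly 32 of the possible complete orderings are safe sequences.


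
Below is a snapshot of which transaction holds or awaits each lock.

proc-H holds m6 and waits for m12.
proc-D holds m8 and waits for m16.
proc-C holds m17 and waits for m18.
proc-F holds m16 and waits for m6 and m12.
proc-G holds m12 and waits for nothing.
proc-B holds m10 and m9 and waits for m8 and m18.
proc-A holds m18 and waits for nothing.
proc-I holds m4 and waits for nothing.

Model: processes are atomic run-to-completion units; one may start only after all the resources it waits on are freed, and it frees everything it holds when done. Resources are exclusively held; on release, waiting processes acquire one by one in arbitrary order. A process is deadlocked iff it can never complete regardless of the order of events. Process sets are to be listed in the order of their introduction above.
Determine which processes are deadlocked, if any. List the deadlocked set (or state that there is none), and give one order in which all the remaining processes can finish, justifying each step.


Nothing here is deadlocked.
Key observation: the wait graph is acyclic; completion cascades from the unblocked processes through everyone else.
One completion order for the rest: proc-A, proc-G, proc-H, proc-F, proc-I, proc-D, proc-B, proc-C.
Check, step by step:
  proc-A: no waits; runs immediately, freeing m18
  proc-G: no waits; runs immediately, freeing m12
  run proc-H (all its waits — m12 — are resolved); releases m6
  run proc-F (all its waits — m6 and m12 — are resolved); releases m16
  proc-I: no waits; runs immediately, freeing m4
  run proc-D (all its waits — m16 — are resolved); releases m8
  run proc-B (all its waits — m8 and m18 — are resolved); releases m10 and m9
  run proc-C (all its waits — m18 — are resolved); releases m17


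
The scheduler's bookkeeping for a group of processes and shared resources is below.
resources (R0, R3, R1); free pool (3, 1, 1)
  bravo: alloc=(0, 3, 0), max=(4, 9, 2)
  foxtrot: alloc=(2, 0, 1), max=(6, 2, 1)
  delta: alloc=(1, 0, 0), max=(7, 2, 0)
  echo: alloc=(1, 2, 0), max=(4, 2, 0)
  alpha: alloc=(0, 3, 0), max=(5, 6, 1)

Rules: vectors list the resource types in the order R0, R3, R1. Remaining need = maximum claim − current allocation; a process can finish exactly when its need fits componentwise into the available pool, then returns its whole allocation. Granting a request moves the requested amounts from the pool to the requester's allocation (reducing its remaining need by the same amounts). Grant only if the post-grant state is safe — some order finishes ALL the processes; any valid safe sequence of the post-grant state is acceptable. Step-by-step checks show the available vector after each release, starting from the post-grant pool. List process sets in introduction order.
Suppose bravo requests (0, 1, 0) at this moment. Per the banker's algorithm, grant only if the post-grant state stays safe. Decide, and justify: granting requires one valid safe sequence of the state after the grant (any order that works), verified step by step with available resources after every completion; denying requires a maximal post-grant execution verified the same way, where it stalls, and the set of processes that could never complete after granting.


DENY — the pretend-granted state is unsafe.
Key observation: even finishing echo, foxtrot, delta leaves just (7, 2, 2) free — too little R3 for any of the remaining processes.
Pretend the grant happened; the run echo, foxtrot, delta goes as far as possible. Step-by-step check:
  pool = (3, 0, 1)
  echo needs (3, 0, 0) <= (3, 0, 1) -> finishes; pool += (1, 2, 0) = (4, 2, 1)
  foxtrot needs (4, 2, 0) <= (4, 2, 1) -> finishes; pool += (2, 0, 1) = (6, 2, 2)
  delta needs (6, 2, 0) <= (6, 2, 2) -> finishes; pool += (1, 0, 0) = (7, 2, 2)
  bravo still needs (4, 5, 2) but only (7, 2, 2) is free — short on R3
  alpha still needs (5, 3, 1) but only (7, 2, 2) is free — short on R3
Post-grant, the permanently blocked set is bravo and alpha.
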